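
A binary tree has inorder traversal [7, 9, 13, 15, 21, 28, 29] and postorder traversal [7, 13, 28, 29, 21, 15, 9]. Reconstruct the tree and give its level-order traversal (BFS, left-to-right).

Inorder:   [7, 9, 13, 15, 21, 28, 29]
Postorder: [7, 13, 28, 29, 21, 15, 9]
Algorithm: postorder visits root last, so walk postorder right-to-left;
each value is the root of the current inorder slice — split it at that
value, recurse on the right subtree first, then the left.
Recursive splits:
  root=9; inorder splits into left=[7], right=[13, 15, 21, 28, 29]
  root=15; inorder splits into left=[13], right=[21, 28, 29]
  root=21; inorder splits into left=[], right=[28, 29]
  root=29; inorder splits into left=[28], right=[]
  root=28; inorder splits into left=[], right=[]
  root=13; inorder splits into left=[], right=[]
  root=7; inorder splits into left=[], right=[]
Reconstructed level-order: [9, 7, 15, 13, 21, 29, 28]


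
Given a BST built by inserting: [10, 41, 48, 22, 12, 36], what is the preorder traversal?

Tree insertion order: [10, 41, 48, 22, 12, 36]
Tree (level-order array): [10, None, 41, 22, 48, 12, 36]
Preorder traversal: [10, 41, 22, 12, 36, 48]


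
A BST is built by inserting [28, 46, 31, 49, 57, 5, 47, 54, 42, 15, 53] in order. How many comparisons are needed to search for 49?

Search path for 49: 28 -> 46 -> 49
Found: True
Comparisons: 3


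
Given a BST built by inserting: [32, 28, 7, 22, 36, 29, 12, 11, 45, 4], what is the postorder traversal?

Tree insertion order: [32, 28, 7, 22, 36, 29, 12, 11, 45, 4]
Tree (level-order array): [32, 28, 36, 7, 29, None, 45, 4, 22, None, None, None, None, None, None, 12, None, 11]
Postorder traversal: [4, 11, 12, 22, 7, 29, 28, 45, 36, 32]


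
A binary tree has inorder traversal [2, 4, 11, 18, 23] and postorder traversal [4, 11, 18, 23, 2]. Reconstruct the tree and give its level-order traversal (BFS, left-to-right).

Inorder:   [2, 4, 11, 18, 23]
Postorder: [4, 11, 18, 23, 2]
Algorithm: postorder visits root last, so walk postorder right-to-left;
each value is the root of the current inorder slice — split it at that
value, recurse on the right subtree first, then the left.
Recursive splits:
  root=2; inorder splits into left=[], right=[4, 11, 18, 23]
  root=23; inorder splits into left=[4, 11, 18], right=[]
  root=18; inorder splits into left=[4, 11], right=[]
  root=11; inorder splits into left=[4], right=[]
  root=4; inorder splits into left=[], right=[]
Reconstructed level-order: [2, 23, 18, 11, 4]


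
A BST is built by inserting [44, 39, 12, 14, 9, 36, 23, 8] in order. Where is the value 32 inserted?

Starting tree (level order): [44, 39, None, 12, None, 9, 14, 8, None, None, 36, None, None, 23]
Insertion path: 44 -> 39 -> 12 -> 14 -> 36 -> 23
Result: insert 32 as right child of 23
Final tree (level order): [44, 39, None, 12, None, 9, 14, 8, None, None, 36, None, None, 23, None, None, 32]


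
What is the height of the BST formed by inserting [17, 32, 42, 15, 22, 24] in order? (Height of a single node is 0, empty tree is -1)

Insertion order: [17, 32, 42, 15, 22, 24]
Tree (level-order array): [17, 15, 32, None, None, 22, 42, None, 24]
Compute height bottom-up (empty subtree = -1):
  height(15) = 1 + max(-1, -1) = 0
  height(24) = 1 + max(-1, -1) = 0
  height(22) = 1 + max(-1, 0) = 1
  height(42) = 1 + max(-1, -1) = 0
  height(32) = 1 + max(1, 0) = 2
  height(17) = 1 + max(0, 2) = 3
Height = 3


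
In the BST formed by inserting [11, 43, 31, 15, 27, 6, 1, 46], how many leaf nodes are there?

Tree built from: [11, 43, 31, 15, 27, 6, 1, 46]
Tree (level-order array): [11, 6, 43, 1, None, 31, 46, None, None, 15, None, None, None, None, 27]
Rule: A leaf has 0 children.
Per-node child counts:
  node 11: 2 child(ren)
  node 6: 1 child(ren)
  node 1: 0 child(ren)
  node 43: 2 child(ren)
  node 31: 1 child(ren)
  node 15: 1 child(ren)
  node 27: 0 child(ren)
  node 46: 0 child(ren)
Matching nodes: [1, 27, 46]
Count of leaf nodes: 3


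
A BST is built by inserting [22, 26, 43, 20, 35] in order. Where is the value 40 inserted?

Starting tree (level order): [22, 20, 26, None, None, None, 43, 35]
Insertion path: 22 -> 26 -> 43 -> 35
Result: insert 40 as right child of 35
Final tree (level order): [22, 20, 26, None, None, None, 43, 35, None, None, 40]


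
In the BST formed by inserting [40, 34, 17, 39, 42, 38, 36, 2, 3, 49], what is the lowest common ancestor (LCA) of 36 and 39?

Tree insertion order: [40, 34, 17, 39, 42, 38, 36, 2, 3, 49]
Tree (level-order array): [40, 34, 42, 17, 39, None, 49, 2, None, 38, None, None, None, None, 3, 36]
In a BST, the LCA of p=36, q=39 is the first node v on the
root-to-leaf path with p <= v <= q (go left if both < v, right if both > v).
Walk from root:
  at 40: both 36 and 39 < 40, go left
  at 34: both 36 and 39 > 34, go right
  at 39: 36 <= 39 <= 39, this is the LCA
LCA = 39


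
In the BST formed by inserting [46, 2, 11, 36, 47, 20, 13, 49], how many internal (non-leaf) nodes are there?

Tree built from: [46, 2, 11, 36, 47, 20, 13, 49]
Tree (level-order array): [46, 2, 47, None, 11, None, 49, None, 36, None, None, 20, None, 13]
Rule: An internal node has at least one child.
Per-node child counts:
  node 46: 2 child(ren)
  node 2: 1 child(ren)
  node 11: 1 child(ren)
  node 36: 1 child(ren)
  node 20: 1 child(ren)
  node 13: 0 child(ren)
  node 47: 1 child(ren)
  node 49: 0 child(ren)
Matching nodes: [46, 2, 11, 36, 20, 47]
Count of internal (non-leaf) nodes: 6


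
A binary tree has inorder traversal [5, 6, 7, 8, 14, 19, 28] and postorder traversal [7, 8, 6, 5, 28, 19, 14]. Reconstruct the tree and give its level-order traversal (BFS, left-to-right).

Inorder:   [5, 6, 7, 8, 14, 19, 28]
Postorder: [7, 8, 6, 5, 28, 19, 14]
Algorithm: postorder visits root last, so walk postorder right-to-left;
each value is the root of the current inorder slice — split it at that
value, recurse on the right subtree first, then the left.
Recursive splits:
  root=14; inorder splits into left=[5, 6, 7, 8], right=[19, 28]
  root=19; inorder splits into left=[], right=[28]
  root=28; inorder splits into left=[], right=[]
  root=5; inorder splits into left=[], right=[6, 7, 8]
  root=6; inorder splits into left=[], right=[7, 8]
  root=8; inorder splits into left=[7], right=[]
  root=7; inorder splits into left=[], right=[]
Reconstructed level-order: [14, 5, 19, 6, 28, 8, 7]


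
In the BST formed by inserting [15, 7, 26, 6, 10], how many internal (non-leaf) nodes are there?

Tree built from: [15, 7, 26, 6, 10]
Tree (level-order array): [15, 7, 26, 6, 10]
Rule: An internal node has at least one child.
Per-node child counts:
  node 15: 2 child(ren)
  node 7: 2 child(ren)
  node 6: 0 child(ren)
  node 10: 0 child(ren)
  node 26: 0 child(ren)
Matching nodes: [15, 7]
Count of internal (non-leaf) nodes: 2


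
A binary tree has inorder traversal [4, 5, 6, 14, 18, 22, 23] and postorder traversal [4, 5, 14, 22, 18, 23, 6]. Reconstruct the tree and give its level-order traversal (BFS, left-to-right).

Inorder:   [4, 5, 6, 14, 18, 22, 23]
Postorder: [4, 5, 14, 22, 18, 23, 6]
Algorithm: postorder visits root last, so walk postorder right-to-left;
each value is the root of the current inorder slice — split it at that
value, recurse on the right subtree first, then the left.
Recursive splits:
  root=6; inorder splits into left=[4, 5], right=[14, 18, 22, 23]
  root=23; inorder splits into left=[14, 18, 22], right=[]
  root=18; inorder splits into left=[14], right=[22]
  root=22; inorder splits into left=[], right=[]
  root=14; inorder splits into left=[], right=[]
  root=5; inorder splits into left=[4], right=[]
  root=4; inorder splits into left=[], right=[]
Reconstructed level-order: [6, 5, 23, 4, 18, 14, 22]


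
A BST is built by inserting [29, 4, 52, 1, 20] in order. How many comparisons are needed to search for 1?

Search path for 1: 29 -> 4 -> 1
Found: True
Comparisons: 3


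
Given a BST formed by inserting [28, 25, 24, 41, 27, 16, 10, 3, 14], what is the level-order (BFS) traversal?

Tree insertion order: [28, 25, 24, 41, 27, 16, 10, 3, 14]
Tree (level-order array): [28, 25, 41, 24, 27, None, None, 16, None, None, None, 10, None, 3, 14]
BFS from the root, enqueuing left then right child of each popped node:
  queue [28] -> pop 28, enqueue [25, 41], visited so far: [28]
  queue [25, 41] -> pop 25, enqueue [24, 27], visited so far: [28, 25]
  queue [41, 24, 27] -> pop 41, enqueue [none], visited so far: [28, 25, 41]
  queue [24, 27] -> pop 24, enqueue [16], visited so far: [28, 25, 41, 24]
  queue [27, 16] -> pop 27, enqueue [none], visited so far: [28, 25, 41, 24, 27]
  queue [16] -> pop 16, enqueue [10], visited so far: [28, 25, 41, 24, 27, 16]
  queue [10] -> pop 10, enqueue [3, 14], visited so far: [28, 25, 41, 24, 27, 16, 10]
  queue [3, 14] -> pop 3, enqueue [none], visited so far: [28, 25, 41, 24, 27, 16, 10, 3]
  queue [14] -> pop 14, enqueue [none], visited so far: [28, 25, 41, 24, 27, 16, 10, 3, 14]
Result: [28, 25, 41, 24, 27, 16, 10, 3, 14]


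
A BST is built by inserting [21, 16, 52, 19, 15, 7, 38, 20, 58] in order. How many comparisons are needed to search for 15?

Search path for 15: 21 -> 16 -> 15
Found: True
Comparisons: 3


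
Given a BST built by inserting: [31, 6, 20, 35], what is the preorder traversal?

Tree insertion order: [31, 6, 20, 35]
Tree (level-order array): [31, 6, 35, None, 20]
Preorder traversal: [31, 6, 20, 35]


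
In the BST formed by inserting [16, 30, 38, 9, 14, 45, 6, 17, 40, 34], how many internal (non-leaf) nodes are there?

Tree built from: [16, 30, 38, 9, 14, 45, 6, 17, 40, 34]
Tree (level-order array): [16, 9, 30, 6, 14, 17, 38, None, None, None, None, None, None, 34, 45, None, None, 40]
Rule: An internal node has at least one child.
Per-node child counts:
  node 16: 2 child(ren)
  node 9: 2 child(ren)
  node 6: 0 child(ren)
  node 14: 0 child(ren)
  node 30: 2 child(ren)
  node 17: 0 child(ren)
  node 38: 2 child(ren)
  node 34: 0 child(ren)
  node 45: 1 child(ren)
  node 40: 0 child(ren)
Matching nodes: [16, 9, 30, 38, 45]
Count of internal (non-leaf) nodes: 5


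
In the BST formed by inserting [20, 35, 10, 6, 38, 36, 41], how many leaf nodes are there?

Tree built from: [20, 35, 10, 6, 38, 36, 41]
Tree (level-order array): [20, 10, 35, 6, None, None, 38, None, None, 36, 41]
Rule: A leaf has 0 children.
Per-node child counts:
  node 20: 2 child(ren)
  node 10: 1 child(ren)
  node 6: 0 child(ren)
  node 35: 1 child(ren)
  node 38: 2 child(ren)
  node 36: 0 child(ren)
  node 41: 0 child(ren)
Matching nodes: [6, 36, 41]
Count of leaf nodes: 3


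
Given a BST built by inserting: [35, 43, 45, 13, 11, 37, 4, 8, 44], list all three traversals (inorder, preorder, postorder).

Tree insertion order: [35, 43, 45, 13, 11, 37, 4, 8, 44]
Tree (level-order array): [35, 13, 43, 11, None, 37, 45, 4, None, None, None, 44, None, None, 8]
Inorder (L, root, R): [4, 8, 11, 13, 35, 37, 43, 44, 45]
Preorder (root, L, R): [35, 13, 11, 4, 8, 43, 37, 45, 44]
Postorder (L, R, root): [8, 4, 11, 13, 37, 44, 45, 43, 35]


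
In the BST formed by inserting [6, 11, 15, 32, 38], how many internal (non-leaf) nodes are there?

Tree built from: [6, 11, 15, 32, 38]
Tree (level-order array): [6, None, 11, None, 15, None, 32, None, 38]
Rule: An internal node has at least one child.
Per-node child counts:
  node 6: 1 child(ren)
  node 11: 1 child(ren)
  node 15: 1 child(ren)
  node 32: 1 child(ren)
  node 38: 0 child(ren)
Matching nodes: [6, 11, 15, 32]
Count of internal (non-leaf) nodes: 4


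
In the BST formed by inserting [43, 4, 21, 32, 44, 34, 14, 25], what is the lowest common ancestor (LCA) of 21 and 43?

Tree insertion order: [43, 4, 21, 32, 44, 34, 14, 25]
Tree (level-order array): [43, 4, 44, None, 21, None, None, 14, 32, None, None, 25, 34]
In a BST, the LCA of p=21, q=43 is the first node v on the
root-to-leaf path with p <= v <= q (go left if both < v, right if both > v).
Walk from root:
  at 43: 21 <= 43 <= 43, this is the LCA
LCA = 43


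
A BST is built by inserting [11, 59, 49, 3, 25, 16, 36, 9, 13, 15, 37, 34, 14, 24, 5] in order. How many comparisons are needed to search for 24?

Search path for 24: 11 -> 59 -> 49 -> 25 -> 16 -> 24
Found: True
Comparisons: 6


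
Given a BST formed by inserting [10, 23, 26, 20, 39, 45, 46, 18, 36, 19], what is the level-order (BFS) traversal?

Tree insertion order: [10, 23, 26, 20, 39, 45, 46, 18, 36, 19]
Tree (level-order array): [10, None, 23, 20, 26, 18, None, None, 39, None, 19, 36, 45, None, None, None, None, None, 46]
BFS from the root, enqueuing left then right child of each popped node:
  queue [10] -> pop 10, enqueue [23], visited so far: [10]
  queue [23] -> pop 23, enqueue [20, 26], visited so far: [10, 23]
  queue [20, 26] -> pop 20, enqueue [18], visited so far: [10, 23, 20]
  queue [26, 18] -> pop 26, enqueue [39], visited so far: [10, 23, 20, 26]
  queue [18, 39] -> pop 18, enqueue [19], visited so far: [10, 23, 20, 26, 18]
  queue [39, 19] -> pop 39, enqueue [36, 45], visited so far: [10, 23, 20, 26, 18, 39]
  queue [19, 36, 45] -> pop 19, enqueue [none], visited so far: [10, 23, 20, 26, 18, 39, 19]
  queue [36, 45] -> pop 36, enqueue [none], visited so far: [10, 23, 20, 26, 18, 39, 19, 36]
  queue [45] -> pop 45, enqueue [46], visited so far: [10, 23, 20, 26, 18, 39, 19, 36, 45]
  queue [46] -> pop 46, enqueue [none], visited so far: [10, 23, 20, 26, 18, 39, 19, 36, 45, 46]
Result: [10, 23, 20, 26, 18, 39, 19, 36, 45, 46]


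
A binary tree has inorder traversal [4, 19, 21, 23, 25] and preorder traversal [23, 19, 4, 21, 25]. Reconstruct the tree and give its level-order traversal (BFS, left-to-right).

Inorder:  [4, 19, 21, 23, 25]
Preorder: [23, 19, 4, 21, 25]
Algorithm: preorder visits root first, so consume preorder in order;
for each root, split the current inorder slice at that value into
left-subtree inorder and right-subtree inorder, then recurse.
Recursive splits:
  root=23; inorder splits into left=[4, 19, 21], right=[25]
  root=19; inorder splits into left=[4], right=[21]
  root=4; inorder splits into left=[], right=[]
  root=21; inorder splits into left=[], right=[]
  root=25; inorder splits into left=[], right=[]
Reconstructed level-order: [23, 19, 25, 4, 21]


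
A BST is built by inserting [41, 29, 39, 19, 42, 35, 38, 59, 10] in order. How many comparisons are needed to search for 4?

Search path for 4: 41 -> 29 -> 19 -> 10
Found: False
Comparisons: 4


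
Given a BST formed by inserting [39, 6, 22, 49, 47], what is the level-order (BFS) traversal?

Tree insertion order: [39, 6, 22, 49, 47]
Tree (level-order array): [39, 6, 49, None, 22, 47]
BFS from the root, enqueuing left then right child of each popped node:
  queue [39] -> pop 39, enqueue [6, 49], visited so far: [39]
  queue [6, 49] -> pop 6, enqueue [22], visited so far: [39, 6]
  queue [49, 22] -> pop 49, enqueue [47], visited so far: [39, 6, 49]
  queue [22, 47] -> pop 22, enqueue [none], visited so far: [39, 6, 49, 22]
  queue [47] -> pop 47, enqueue [none], visited so far: [39, 6, 49, 22, 47]
Result: [39, 6, 49, 22, 47]


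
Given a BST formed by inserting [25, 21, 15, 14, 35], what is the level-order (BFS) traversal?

Tree insertion order: [25, 21, 15, 14, 35]
Tree (level-order array): [25, 21, 35, 15, None, None, None, 14]
BFS from the root, enqueuing left then right child of each popped node:
  queue [25] -> pop 25, enqueue [21, 35], visited so far: [25]
  queue [21, 35] -> pop 21, enqueue [15], visited so far: [25, 21]
  queue [35, 15] -> pop 35, enqueue [none], visited so far: [25, 21, 35]
  queue [15] -> pop 15, enqueue [14], visited so far: [25, 21, 35, 15]
  queue [14] -> pop 14, enqueue [none], visited so far: [25, 21, 35, 15, 14]
Result: [25, 21, 35, 15, 14]


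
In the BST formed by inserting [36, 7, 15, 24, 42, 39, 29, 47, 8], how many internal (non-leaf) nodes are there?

Tree built from: [36, 7, 15, 24, 42, 39, 29, 47, 8]
Tree (level-order array): [36, 7, 42, None, 15, 39, 47, 8, 24, None, None, None, None, None, None, None, 29]
Rule: An internal node has at least one child.
Per-node child counts:
  node 36: 2 child(ren)
  node 7: 1 child(ren)
  node 15: 2 child(ren)
  node 8: 0 child(ren)
  node 24: 1 child(ren)
  node 29: 0 child(ren)
  node 42: 2 child(ren)
  node 39: 0 child(ren)
  node 47: 0 child(ren)
Matching nodes: [36, 7, 15, 24, 42]
Count of internal (non-leaf) nodes: 5


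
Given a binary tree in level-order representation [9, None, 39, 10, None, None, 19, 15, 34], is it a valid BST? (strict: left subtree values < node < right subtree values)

Level-order array: [9, None, 39, 10, None, None, 19, 15, 34]
Validate using subtree bounds (lo, hi): at each node, require lo < value < hi,
then recurse left with hi=value and right with lo=value.
Preorder trace (stopping at first violation):
  at node 9 with bounds (-inf, +inf): OK
  at node 39 with bounds (9, +inf): OK
  at node 10 with bounds (9, 39): OK
  at node 19 with bounds (10, 39): OK
  at node 15 with bounds (10, 19): OK
  at node 34 with bounds (19, 39): OK
No violation found at any node.
Result: Valid BST


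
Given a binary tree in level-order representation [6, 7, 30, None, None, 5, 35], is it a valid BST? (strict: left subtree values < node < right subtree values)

Level-order array: [6, 7, 30, None, None, 5, 35]
Validate using subtree bounds (lo, hi): at each node, require lo < value < hi,
then recurse left with hi=value and right with lo=value.
Preorder trace (stopping at first violation):
  at node 6 with bounds (-inf, +inf): OK
  at node 7 with bounds (-inf, 6): VIOLATION
Node 7 violates its bound: not (-inf < 7 < 6).
Result: Not a valid BST


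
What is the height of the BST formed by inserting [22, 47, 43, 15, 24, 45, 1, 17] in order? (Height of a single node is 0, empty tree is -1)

Insertion order: [22, 47, 43, 15, 24, 45, 1, 17]
Tree (level-order array): [22, 15, 47, 1, 17, 43, None, None, None, None, None, 24, 45]
Compute height bottom-up (empty subtree = -1):
  height(1) = 1 + max(-1, -1) = 0
  height(17) = 1 + max(-1, -1) = 0
  height(15) = 1 + max(0, 0) = 1
  height(24) = 1 + max(-1, -1) = 0
  height(45) = 1 + max(-1, -1) = 0
  height(43) = 1 + max(0, 0) = 1
  height(47) = 1 + max(1, -1) = 2
  height(22) = 1 + max(1, 2) = 3
Height = 3


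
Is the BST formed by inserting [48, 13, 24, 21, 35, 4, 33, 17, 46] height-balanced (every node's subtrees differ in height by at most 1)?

Tree (level-order array): [48, 13, None, 4, 24, None, None, 21, 35, 17, None, 33, 46]
Definition: a tree is height-balanced if, at every node, |h(left) - h(right)| <= 1 (empty subtree has height -1).
Bottom-up per-node check:
  node 4: h_left=-1, h_right=-1, diff=0 [OK], height=0
  node 17: h_left=-1, h_right=-1, diff=0 [OK], height=0
  node 21: h_left=0, h_right=-1, diff=1 [OK], height=1
  node 33: h_left=-1, h_right=-1, diff=0 [OK], height=0
  node 46: h_left=-1, h_right=-1, diff=0 [OK], height=0
  node 35: h_left=0, h_right=0, diff=0 [OK], height=1
  node 24: h_left=1, h_right=1, diff=0 [OK], height=2
  node 13: h_left=0, h_right=2, diff=2 [FAIL (|0-2|=2 > 1)], height=3
  node 48: h_left=3, h_right=-1, diff=4 [FAIL (|3--1|=4 > 1)], height=4
Node 13 violates the condition: |0 - 2| = 2 > 1.
Result: Not balanced


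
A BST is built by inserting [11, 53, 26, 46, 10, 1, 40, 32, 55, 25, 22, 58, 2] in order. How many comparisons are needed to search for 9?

Search path for 9: 11 -> 10 -> 1 -> 2
Found: False
Comparisons: 4


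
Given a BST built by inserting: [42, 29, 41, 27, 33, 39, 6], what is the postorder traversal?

Tree insertion order: [42, 29, 41, 27, 33, 39, 6]
Tree (level-order array): [42, 29, None, 27, 41, 6, None, 33, None, None, None, None, 39]
Postorder traversal: [6, 27, 39, 33, 41, 29, 42]


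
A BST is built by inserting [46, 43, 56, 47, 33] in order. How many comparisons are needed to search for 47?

Search path for 47: 46 -> 56 -> 47
Found: True
Comparisons: 3


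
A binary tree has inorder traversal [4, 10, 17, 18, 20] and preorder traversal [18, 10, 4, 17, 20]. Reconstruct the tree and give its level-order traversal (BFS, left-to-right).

Inorder:  [4, 10, 17, 18, 20]
Preorder: [18, 10, 4, 17, 20]
Algorithm: preorder visits root first, so consume preorder in order;
for each root, split the current inorder slice at that value into
left-subtree inorder and right-subtree inorder, then recurse.
Recursive splits:
  root=18; inorder splits into left=[4, 10, 17], right=[20]
  root=10; inorder splits into left=[4], right=[17]
  root=4; inorder splits into left=[], right=[]
  root=17; inorder splits into left=[], right=[]
  root=20; inorder splits into left=[], right=[]
Reconstructed level-order: [18, 10, 20, 4, 17]


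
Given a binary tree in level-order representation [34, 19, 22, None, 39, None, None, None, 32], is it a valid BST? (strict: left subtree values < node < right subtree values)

Level-order array: [34, 19, 22, None, 39, None, None, None, 32]
Validate using subtree bounds (lo, hi): at each node, require lo < value < hi,
then recurse left with hi=value and right with lo=value.
Preorder trace (stopping at first violation):
  at node 34 with bounds (-inf, +inf): OK
  at node 19 with bounds (-inf, 34): OK
  at node 39 with bounds (19, 34): VIOLATION
Node 39 violates its bound: not (19 < 39 < 34).
Result: Not a valid BST


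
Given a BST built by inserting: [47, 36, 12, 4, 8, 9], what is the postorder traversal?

Tree insertion order: [47, 36, 12, 4, 8, 9]
Tree (level-order array): [47, 36, None, 12, None, 4, None, None, 8, None, 9]
Postorder traversal: [9, 8, 4, 12, 36, 47]


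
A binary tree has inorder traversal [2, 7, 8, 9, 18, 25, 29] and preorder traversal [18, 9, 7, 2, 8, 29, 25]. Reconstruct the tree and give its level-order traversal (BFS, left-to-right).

Inorder:  [2, 7, 8, 9, 18, 25, 29]
Preorder: [18, 9, 7, 2, 8, 29, 25]
Algorithm: preorder visits root first, so consume preorder in order;
for each root, split the current inorder slice at that value into
left-subtree inorder and right-subtree inorder, then recurse.
Recursive splits:
  root=18; inorder splits into left=[2, 7, 8, 9], right=[25, 29]
  root=9; inorder splits into left=[2, 7, 8], right=[]
  root=7; inorder splits into left=[2], right=[8]
  root=2; inorder splits into left=[], right=[]
  root=8; inorder splits into left=[], right=[]
  root=29; inorder splits into left=[25], right=[]
  root=25; inorder splits into left=[], right=[]
Reconstructed level-order: [18, 9, 29, 7, 25, 2, 8]


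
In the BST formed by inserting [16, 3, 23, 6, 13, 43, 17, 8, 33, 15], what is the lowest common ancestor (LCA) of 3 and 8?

Tree insertion order: [16, 3, 23, 6, 13, 43, 17, 8, 33, 15]
Tree (level-order array): [16, 3, 23, None, 6, 17, 43, None, 13, None, None, 33, None, 8, 15]
In a BST, the LCA of p=3, q=8 is the first node v on the
root-to-leaf path with p <= v <= q (go left if both < v, right if both > v).
Walk from root:
  at 16: both 3 and 8 < 16, go left
  at 3: 3 <= 3 <= 8, this is the LCA
LCA = 3


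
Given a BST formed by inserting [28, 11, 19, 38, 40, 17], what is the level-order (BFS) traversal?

Tree insertion order: [28, 11, 19, 38, 40, 17]
Tree (level-order array): [28, 11, 38, None, 19, None, 40, 17]
BFS from the root, enqueuing left then right child of each popped node:
  queue [28] -> pop 28, enqueue [11, 38], visited so far: [28]
  queue [11, 38] -> pop 11, enqueue [19], visited so far: [28, 11]
  queue [38, 19] -> pop 38, enqueue [40], visited so far: [28, 11, 38]
  queue [19, 40] -> pop 19, enqueue [17], visited so far: [28, 11, 38, 19]
  queue [40, 17] -> pop 40, enqueue [none], visited so far: [28, 11, 38, 19, 40]
  queue [17] -> pop 17, enqueue [none], visited so far: [28, 11, 38, 19, 40, 17]
Result: [28, 11, 38, 19, 40, 17]


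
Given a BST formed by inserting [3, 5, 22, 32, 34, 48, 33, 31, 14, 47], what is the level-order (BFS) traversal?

Tree insertion order: [3, 5, 22, 32, 34, 48, 33, 31, 14, 47]
Tree (level-order array): [3, None, 5, None, 22, 14, 32, None, None, 31, 34, None, None, 33, 48, None, None, 47]
BFS from the root, enqueuing left then right child of each popped node:
  queue [3] -> pop 3, enqueue [5], visited so far: [3]
  queue [5] -> pop 5, enqueue [22], visited so far: [3, 5]
  queue [22] -> pop 22, enqueue [14, 32], visited so far: [3, 5, 22]
  queue [14, 32] -> pop 14, enqueue [none], visited so far: [3, 5, 22, 14]
  queue [32] -> pop 32, enqueue [31, 34], visited so far: [3, 5, 22, 14, 32]
  queue [31, 34] -> pop 31, enqueue [none], visited so far: [3, 5, 22, 14, 32, 31]
  queue [34] -> pop 34, enqueue [33, 48], visited so far: [3, 5, 22, 14, 32, 31, 34]
  queue [33, 48] -> pop 33, enqueue [none], visited so far: [3, 5, 22, 14, 32, 31, 34, 33]
  queue [48] -> pop 48, enqueue [47], visited so far: [3, 5, 22, 14, 32, 31, 34, 33, 48]
  queue [47] -> pop 47, enqueue [none], visited so far: [3, 5, 22, 14, 32, 31, 34, 33, 48, 47]
Result: [3, 5, 22, 14, 32, 31, 34, 33, 48, 47]


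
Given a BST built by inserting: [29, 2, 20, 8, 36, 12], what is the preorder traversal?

Tree insertion order: [29, 2, 20, 8, 36, 12]
Tree (level-order array): [29, 2, 36, None, 20, None, None, 8, None, None, 12]
Preorder traversal: [29, 2, 20, 8, 12, 36]


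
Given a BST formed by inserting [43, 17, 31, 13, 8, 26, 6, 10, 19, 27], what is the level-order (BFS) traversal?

Tree insertion order: [43, 17, 31, 13, 8, 26, 6, 10, 19, 27]
Tree (level-order array): [43, 17, None, 13, 31, 8, None, 26, None, 6, 10, 19, 27]
BFS from the root, enqueuing left then right child of each popped node:
  queue [43] -> pop 43, enqueue [17], visited so far: [43]
  queue [17] -> pop 17, enqueue [13, 31], visited so far: [43, 17]
  queue [13, 31] -> pop 13, enqueue [8], visited so far: [43, 17, 13]
  queue [31, 8] -> pop 31, enqueue [26], visited so far: [43, 17, 13, 31]
  queue [8, 26] -> pop 8, enqueue [6, 10], visited so far: [43, 17, 13, 31, 8]
  queue [26, 6, 10] -> pop 26, enqueue [19, 27], visited so far: [43, 17, 13, 31, 8, 26]
  queue [6, 10, 19, 27] -> pop 6, enqueue [none], visited so far: [43, 17, 13, 31, 8, 26, 6]
  queue [10, 19, 27] -> pop 10, enqueue [none], visited so far: [43, 17, 13, 31, 8, 26, 6, 10]
  queue [19, 27] -> pop 19, enqueue [none], visited so far: [43, 17, 13, 31, 8, 26, 6, 10, 19]
  queue [27] -> pop 27, enqueue [none], visited so far: [43, 17, 13, 31, 8, 26, 6, 10, 19, 27]
Result: [43, 17, 13, 31, 8, 26, 6, 10, 19, 27]


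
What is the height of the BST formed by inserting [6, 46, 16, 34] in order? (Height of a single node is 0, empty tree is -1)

Insertion order: [6, 46, 16, 34]
Tree (level-order array): [6, None, 46, 16, None, None, 34]
Compute height bottom-up (empty subtree = -1):
  height(34) = 1 + max(-1, -1) = 0
  height(16) = 1 + max(-1, 0) = 1
  height(46) = 1 + max(1, -1) = 2
  height(6) = 1 + max(-1, 2) = 3
Height = 3


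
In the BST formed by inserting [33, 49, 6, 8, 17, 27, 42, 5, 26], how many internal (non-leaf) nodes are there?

Tree built from: [33, 49, 6, 8, 17, 27, 42, 5, 26]
Tree (level-order array): [33, 6, 49, 5, 8, 42, None, None, None, None, 17, None, None, None, 27, 26]
Rule: An internal node has at least one child.
Per-node child counts:
  node 33: 2 child(ren)
  node 6: 2 child(ren)
  node 5: 0 child(ren)
  node 8: 1 child(ren)
  node 17: 1 child(ren)
  node 27: 1 child(ren)
  node 26: 0 child(ren)
  node 49: 1 child(ren)
  node 42: 0 child(ren)
Matching nodes: [33, 6, 8, 17, 27, 49]
Count of internal (non-leaf) nodes: 6


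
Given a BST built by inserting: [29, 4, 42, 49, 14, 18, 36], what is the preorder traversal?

Tree insertion order: [29, 4, 42, 49, 14, 18, 36]
Tree (level-order array): [29, 4, 42, None, 14, 36, 49, None, 18]
Preorder traversal: [29, 4, 14, 18, 42, 36, 49]


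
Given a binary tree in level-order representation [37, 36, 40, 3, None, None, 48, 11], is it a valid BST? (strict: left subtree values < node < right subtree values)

Level-order array: [37, 36, 40, 3, None, None, 48, 11]
Validate using subtree bounds (lo, hi): at each node, require lo < value < hi,
then recurse left with hi=value and right with lo=value.
Preorder trace (stopping at first violation):
  at node 37 with bounds (-inf, +inf): OK
  at node 36 with bounds (-inf, 37): OK
  at node 3 with bounds (-inf, 36): OK
  at node 11 with bounds (-inf, 3): VIOLATION
Node 11 violates its bound: not (-inf < 11 < 3).
Result: Not a valid BST


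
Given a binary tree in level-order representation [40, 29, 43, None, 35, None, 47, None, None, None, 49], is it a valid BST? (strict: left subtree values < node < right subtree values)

Level-order array: [40, 29, 43, None, 35, None, 47, None, None, None, 49]
Validate using subtree bounds (lo, hi): at each node, require lo < value < hi,
then recurse left with hi=value and right with lo=value.
Preorder trace (stopping at first violation):
  at node 40 with bounds (-inf, +inf): OK
  at node 29 with bounds (-inf, 40): OK
  at node 35 with bounds (29, 40): OK
  at node 43 with bounds (40, +inf): OK
  at node 47 with bounds (43, +inf): OK
  at node 49 with bounds (47, +inf): OK
No violation found at any node.
Result: Valid BST


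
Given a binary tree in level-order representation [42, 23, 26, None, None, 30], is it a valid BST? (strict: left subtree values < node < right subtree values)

Level-order array: [42, 23, 26, None, None, 30]
Validate using subtree bounds (lo, hi): at each node, require lo < value < hi,
then recurse left with hi=value and right with lo=value.
Preorder trace (stopping at first violation):
  at node 42 with bounds (-inf, +inf): OK
  at node 23 with bounds (-inf, 42): OK
  at node 26 with bounds (42, +inf): VIOLATION
Node 26 violates its bound: not (42 < 26 < +inf).
Result: Not a valid BST


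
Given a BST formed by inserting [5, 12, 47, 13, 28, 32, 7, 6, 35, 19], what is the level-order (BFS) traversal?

Tree insertion order: [5, 12, 47, 13, 28, 32, 7, 6, 35, 19]
Tree (level-order array): [5, None, 12, 7, 47, 6, None, 13, None, None, None, None, 28, 19, 32, None, None, None, 35]
BFS from the root, enqueuing left then right child of each popped node:
  queue [5] -> pop 5, enqueue [12], visited so far: [5]
  queue [12] -> pop 12, enqueue [7, 47], visited so far: [5, 12]
  queue [7, 47] -> pop 7, enqueue [6], visited so far: [5, 12, 7]
  queue [47, 6] -> pop 47, enqueue [13], visited so far: [5, 12, 7, 47]
  queue [6, 13] -> pop 6, enqueue [none], visited so far: [5, 12, 7, 47, 6]
  queue [13] -> pop 13, enqueue [28], visited so far: [5, 12, 7, 47, 6, 13]
  queue [28] -> pop 28, enqueue [19, 32], visited so far: [5, 12, 7, 47, 6, 13, 28]
  queue [19, 32] -> pop 19, enqueue [none], visited so far: [5, 12, 7, 47, 6, 13, 28, 19]
  queue [32] -> pop 32, enqueue [35], visited so far: [5, 12, 7, 47, 6, 13, 28, 19, 32]
  queue [35] -> pop 35, enqueue [none], visited so far: [5, 12, 7, 47, 6, 13, 28, 19, 32, 35]
Result: [5, 12, 7, 47, 6, 13, 28, 19, 32, 35]


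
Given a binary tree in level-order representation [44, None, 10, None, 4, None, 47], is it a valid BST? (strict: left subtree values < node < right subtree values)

Level-order array: [44, None, 10, None, 4, None, 47]
Validate using subtree bounds (lo, hi): at each node, require lo < value < hi,
then recurse left with hi=value and right with lo=value.
Preorder trace (stopping at first violation):
  at node 44 with bounds (-inf, +inf): OK
  at node 10 with bounds (44, +inf): VIOLATION
Node 10 violates its bound: not (44 < 10 < +inf).
Result: Not a valid BST


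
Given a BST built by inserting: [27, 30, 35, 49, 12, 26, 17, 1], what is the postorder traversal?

Tree insertion order: [27, 30, 35, 49, 12, 26, 17, 1]
Tree (level-order array): [27, 12, 30, 1, 26, None, 35, None, None, 17, None, None, 49]
Postorder traversal: [1, 17, 26, 12, 49, 35, 30, 27]


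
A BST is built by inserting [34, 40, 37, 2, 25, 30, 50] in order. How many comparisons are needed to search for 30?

Search path for 30: 34 -> 2 -> 25 -> 30
Found: True
Comparisons: 4


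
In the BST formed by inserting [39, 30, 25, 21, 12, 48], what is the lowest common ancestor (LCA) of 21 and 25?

Tree insertion order: [39, 30, 25, 21, 12, 48]
Tree (level-order array): [39, 30, 48, 25, None, None, None, 21, None, 12]
In a BST, the LCA of p=21, q=25 is the first node v on the
root-to-leaf path with p <= v <= q (go left if both < v, right if both > v).
Walk from root:
  at 39: both 21 and 25 < 39, go left
  at 30: both 21 and 25 < 30, go left
  at 25: 21 <= 25 <= 25, this is the LCA
LCA = 25


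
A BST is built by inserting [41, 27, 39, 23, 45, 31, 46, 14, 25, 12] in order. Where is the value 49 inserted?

Starting tree (level order): [41, 27, 45, 23, 39, None, 46, 14, 25, 31, None, None, None, 12]
Insertion path: 41 -> 45 -> 46
Result: insert 49 as right child of 46
Final tree (level order): [41, 27, 45, 23, 39, None, 46, 14, 25, 31, None, None, 49, 12]


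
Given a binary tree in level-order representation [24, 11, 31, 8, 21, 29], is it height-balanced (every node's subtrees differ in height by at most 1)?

Tree (level-order array): [24, 11, 31, 8, 21, 29]
Definition: a tree is height-balanced if, at every node, |h(left) - h(right)| <= 1 (empty subtree has height -1).
Bottom-up per-node check:
  node 8: h_left=-1, h_right=-1, diff=0 [OK], height=0
  node 21: h_left=-1, h_right=-1, diff=0 [OK], height=0
  node 11: h_left=0, h_right=0, diff=0 [OK], height=1
  node 29: h_left=-1, h_right=-1, diff=0 [OK], height=0
  node 31: h_left=0, h_right=-1, diff=1 [OK], height=1
  node 24: h_left=1, h_right=1, diff=0 [OK], height=2
All nodes satisfy the balance condition.
Result: Balanced


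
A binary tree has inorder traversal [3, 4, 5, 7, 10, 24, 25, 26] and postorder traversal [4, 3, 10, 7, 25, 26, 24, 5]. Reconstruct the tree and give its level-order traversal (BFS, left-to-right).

Inorder:   [3, 4, 5, 7, 10, 24, 25, 26]
Postorder: [4, 3, 10, 7, 25, 26, 24, 5]
Algorithm: postorder visits root last, so walk postorder right-to-left;
each value is the root of the current inorder slice — split it at that
value, recurse on the right subtree first, then the left.
Recursive splits:
  root=5; inorder splits into left=[3, 4], right=[7, 10, 24, 25, 26]
  root=24; inorder splits into left=[7, 10], right=[25, 26]
  root=26; inorder splits into left=[25], right=[]
  root=25; inorder splits into left=[], right=[]
  root=7; inorder splits into left=[], right=[10]
  root=10; inorder splits into left=[], right=[]
  root=3; inorder splits into left=[], right=[4]
  root=4; inorder splits into left=[], right=[]
Reconstructed level-order: [5, 3, 24, 4, 7, 26, 10, 25]


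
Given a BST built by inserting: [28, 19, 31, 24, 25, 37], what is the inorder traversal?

Tree insertion order: [28, 19, 31, 24, 25, 37]
Tree (level-order array): [28, 19, 31, None, 24, None, 37, None, 25]
Inorder traversal: [19, 24, 25, 28, 31, 37]


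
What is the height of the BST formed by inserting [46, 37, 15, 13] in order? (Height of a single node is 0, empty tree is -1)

Insertion order: [46, 37, 15, 13]
Tree (level-order array): [46, 37, None, 15, None, 13]
Compute height bottom-up (empty subtree = -1):
  height(13) = 1 + max(-1, -1) = 0
  height(15) = 1 + max(0, -1) = 1
  height(37) = 1 + max(1, -1) = 2
  height(46) = 1 + max(2, -1) = 3
Height = 3


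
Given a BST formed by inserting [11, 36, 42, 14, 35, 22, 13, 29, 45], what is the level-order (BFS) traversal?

Tree insertion order: [11, 36, 42, 14, 35, 22, 13, 29, 45]
Tree (level-order array): [11, None, 36, 14, 42, 13, 35, None, 45, None, None, 22, None, None, None, None, 29]
BFS from the root, enqueuing left then right child of each popped node:
  queue [11] -> pop 11, enqueue [36], visited so far: [11]
  queue [36] -> pop 36, enqueue [14, 42], visited so far: [11, 36]
  queue [14, 42] -> pop 14, enqueue [13, 35], visited so far: [11, 36, 14]
  queue [42, 13, 35] -> pop 42, enqueue [45], visited so far: [11, 36, 14, 42]
  queue [13, 35, 45] -> pop 13, enqueue [none], visited so far: [11, 36, 14, 42, 13]
  queue [35, 45] -> pop 35, enqueue [22], visited so far: [11, 36, 14, 42, 13, 35]
  queue [45, 22] -> pop 45, enqueue [none], visited so far: [11, 36, 14, 42, 13, 35, 45]
  queue [22] -> pop 22, enqueue [29], visited so far: [11, 36, 14, 42, 13, 35, 45, 22]
  queue [29] -> pop 29, enqueue [none], visited so far: [11, 36, 14, 42, 13, 35, 45, 22, 29]
Result: [11, 36, 14, 42, 13, 35, 45, 22, 29]


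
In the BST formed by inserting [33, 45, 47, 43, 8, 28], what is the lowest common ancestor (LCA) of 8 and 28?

Tree insertion order: [33, 45, 47, 43, 8, 28]
Tree (level-order array): [33, 8, 45, None, 28, 43, 47]
In a BST, the LCA of p=8, q=28 is the first node v on the
root-to-leaf path with p <= v <= q (go left if both < v, right if both > v).
Walk from root:
  at 33: both 8 and 28 < 33, go left
  at 8: 8 <= 8 <= 28, this is the LCA
LCA = 8


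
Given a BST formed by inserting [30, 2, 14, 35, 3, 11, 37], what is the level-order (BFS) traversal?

Tree insertion order: [30, 2, 14, 35, 3, 11, 37]
Tree (level-order array): [30, 2, 35, None, 14, None, 37, 3, None, None, None, None, 11]
BFS from the root, enqueuing left then right child of each popped node:
  queue [30] -> pop 30, enqueue [2, 35], visited so far: [30]
  queue [2, 35] -> pop 2, enqueue [14], visited so far: [30, 2]
  queue [35, 14] -> pop 35, enqueue [37], visited so far: [30, 2, 35]
  queue [14, 37] -> pop 14, enqueue [3], visited so far: [30, 2, 35, 14]
  queue [37, 3] -> pop 37, enqueue [none], visited so far: [30, 2, 35, 14, 37]
  queue [3] -> pop 3, enqueue [11], visited so far: [30, 2, 35, 14, 37, 3]
  queue [11] -> pop 11, enqueue [none], visited so far: [30, 2, 35, 14, 37, 3, 11]
Result: [30, 2, 35, 14, 37, 3, 11]


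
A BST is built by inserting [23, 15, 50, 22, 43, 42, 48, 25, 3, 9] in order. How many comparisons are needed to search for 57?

Search path for 57: 23 -> 50
Found: False
Comparisons: 2


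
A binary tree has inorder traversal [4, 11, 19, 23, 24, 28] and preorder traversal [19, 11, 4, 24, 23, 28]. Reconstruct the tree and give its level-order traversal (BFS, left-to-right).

Inorder:  [4, 11, 19, 23, 24, 28]
Preorder: [19, 11, 4, 24, 23, 28]
Algorithm: preorder visits root first, so consume preorder in order;
for each root, split the current inorder slice at that value into
left-subtree inorder and right-subtree inorder, then recurse.
Recursive splits:
  root=19; inorder splits into left=[4, 11], right=[23, 24, 28]
  root=11; inorder splits into left=[4], right=[]
  root=4; inorder splits into left=[], right=[]
  root=24; inorder splits into left=[23], right=[28]
  root=23; inorder splits into left=[], right=[]
  root=28; inorder splits into left=[], right=[]
Reconstructed level-order: [19, 11, 24, 4, 23, 28]


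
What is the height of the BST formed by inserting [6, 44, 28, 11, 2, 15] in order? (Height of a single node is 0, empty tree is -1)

Insertion order: [6, 44, 28, 11, 2, 15]
Tree (level-order array): [6, 2, 44, None, None, 28, None, 11, None, None, 15]
Compute height bottom-up (empty subtree = -1):
  height(2) = 1 + max(-1, -1) = 0
  height(15) = 1 + max(-1, -1) = 0
  height(11) = 1 + max(-1, 0) = 1
  height(28) = 1 + max(1, -1) = 2
  height(44) = 1 + max(2, -1) = 3
  height(6) = 1 + max(0, 3) = 4
Height = 4


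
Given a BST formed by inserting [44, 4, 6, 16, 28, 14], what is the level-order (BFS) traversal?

Tree insertion order: [44, 4, 6, 16, 28, 14]
Tree (level-order array): [44, 4, None, None, 6, None, 16, 14, 28]
BFS from the root, enqueuing left then right child of each popped node:
  queue [44] -> pop 44, enqueue [4], visited so far: [44]
  queue [4] -> pop 4, enqueue [6], visited so far: [44, 4]
  queue [6] -> pop 6, enqueue [16], visited so far: [44, 4, 6]
  queue [16] -> pop 16, enqueue [14, 28], visited so far: [44, 4, 6, 16]
  queue [14, 28] -> pop 14, enqueue [none], visited so far: [44, 4, 6, 16, 14]
  queue [28] -> pop 28, enqueue [none], visited so far: [44, 4, 6, 16, 14, 28]
Result: [44, 4, 6, 16, 14, 28]


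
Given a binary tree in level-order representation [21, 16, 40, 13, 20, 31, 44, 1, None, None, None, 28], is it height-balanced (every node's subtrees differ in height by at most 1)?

Tree (level-order array): [21, 16, 40, 13, 20, 31, 44, 1, None, None, None, 28]
Definition: a tree is height-balanced if, at every node, |h(left) - h(right)| <= 1 (empty subtree has height -1).
Bottom-up per-node check:
  node 1: h_left=-1, h_right=-1, diff=0 [OK], height=0
  node 13: h_left=0, h_right=-1, diff=1 [OK], height=1
  node 20: h_left=-1, h_right=-1, diff=0 [OK], height=0
  node 16: h_left=1, h_right=0, diff=1 [OK], height=2
  node 28: h_left=-1, h_right=-1, diff=0 [OK], height=0
  node 31: h_left=0, h_right=-1, diff=1 [OK], height=1
  node 44: h_left=-1, h_right=-1, diff=0 [OK], height=0
  node 40: h_left=1, h_right=0, diff=1 [OK], height=2
  node 21: h_left=2, h_right=2, diff=0 [OK], height=3
All nodes satisfy the balance condition.
Result: Balanced
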